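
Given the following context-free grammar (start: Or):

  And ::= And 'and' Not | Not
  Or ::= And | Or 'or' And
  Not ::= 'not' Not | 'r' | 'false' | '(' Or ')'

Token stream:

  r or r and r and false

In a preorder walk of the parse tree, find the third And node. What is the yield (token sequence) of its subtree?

r and r

[Or [Or [And [Not r]]] or [And [And [And [Not r]] and [Not r]] and [Not false]]]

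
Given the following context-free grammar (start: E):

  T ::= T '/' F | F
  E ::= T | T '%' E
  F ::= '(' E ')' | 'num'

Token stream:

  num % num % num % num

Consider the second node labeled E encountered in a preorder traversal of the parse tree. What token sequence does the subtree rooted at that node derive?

num % num % num

[E [T [F num]] % [E [T [F num]] % [E [T [F num]] % [E [T [F num]]]]]]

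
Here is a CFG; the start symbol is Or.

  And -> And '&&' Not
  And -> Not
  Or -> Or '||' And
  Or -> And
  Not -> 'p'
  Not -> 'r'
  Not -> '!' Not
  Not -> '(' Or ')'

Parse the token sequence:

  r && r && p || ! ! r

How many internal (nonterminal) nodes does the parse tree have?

12

[Or [Or [And [And [And [Not r]] && [Not r]] && [Not p]]] || [And [Not ! [Not ! [Not r]]]]]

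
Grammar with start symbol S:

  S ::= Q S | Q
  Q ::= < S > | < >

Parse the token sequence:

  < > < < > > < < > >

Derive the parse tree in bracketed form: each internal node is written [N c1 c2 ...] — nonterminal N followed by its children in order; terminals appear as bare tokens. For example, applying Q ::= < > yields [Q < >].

S
Q S
< > S
< > Q S
< > < S > S
< > < Q > S
< > < < > > S
< > < < > > Q
< > < < > > < S >
< > < < > > < Q >
< > < < > > < < > >

[S [Q < >] [S [Q < [S [Q < >]] >] [S [Q < [S [Q < >]] >]]]]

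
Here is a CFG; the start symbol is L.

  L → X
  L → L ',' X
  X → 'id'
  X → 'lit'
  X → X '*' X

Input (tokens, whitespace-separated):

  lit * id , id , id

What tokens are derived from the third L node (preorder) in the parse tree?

[L [L [L [X [X lit] * [X id]]] , [X id]] , [X id]]

lit * id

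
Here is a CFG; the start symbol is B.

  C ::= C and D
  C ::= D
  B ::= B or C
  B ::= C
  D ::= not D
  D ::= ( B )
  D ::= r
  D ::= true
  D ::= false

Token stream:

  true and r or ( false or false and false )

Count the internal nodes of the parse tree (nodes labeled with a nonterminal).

[B [B [C [C [D true]] and [D r]]] or [C [D ( [B [B [C [D false]]] or [C [C [D false]] and [D false]]] )]]]

16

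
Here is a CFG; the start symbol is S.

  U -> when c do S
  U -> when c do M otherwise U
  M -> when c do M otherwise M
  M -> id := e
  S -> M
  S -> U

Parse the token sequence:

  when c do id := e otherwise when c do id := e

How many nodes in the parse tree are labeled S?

2

[S [U when c do [M id := e] otherwise [U when c do [S [M id := e]]]]]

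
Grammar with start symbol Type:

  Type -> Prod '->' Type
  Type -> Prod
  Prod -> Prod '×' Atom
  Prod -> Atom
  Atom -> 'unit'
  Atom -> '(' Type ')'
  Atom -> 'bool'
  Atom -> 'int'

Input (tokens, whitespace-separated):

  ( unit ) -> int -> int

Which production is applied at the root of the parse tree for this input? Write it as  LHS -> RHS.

[Type [Prod [Atom ( [Type [Prod [Atom unit]]] )]] -> [Type [Prod [Atom int]] -> [Type [Prod [Atom int]]]]]

Type -> Prod '->' Type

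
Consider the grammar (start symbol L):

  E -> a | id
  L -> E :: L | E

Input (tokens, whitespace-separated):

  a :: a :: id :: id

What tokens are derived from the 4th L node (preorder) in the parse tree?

id

[L [E a] :: [L [E a] :: [L [E id] :: [L [E id]]]]]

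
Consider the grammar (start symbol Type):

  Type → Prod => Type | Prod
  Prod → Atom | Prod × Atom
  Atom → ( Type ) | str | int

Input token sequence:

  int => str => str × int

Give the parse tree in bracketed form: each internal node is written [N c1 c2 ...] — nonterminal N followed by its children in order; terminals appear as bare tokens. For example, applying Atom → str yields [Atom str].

[Type [Prod [Atom int]] => [Type [Prod [Atom str]] => [Type [Prod [Prod [Atom str]] × [Atom int]]]]]

Type
Prod => Type
Atom => Type
int => Type
int => Prod => Type
int => Atom => Type
int => str => Type
int => str => Prod
int => str => Prod × Atom
int => str => Atom × Atom
int => str => str × Atom
int => str => str × int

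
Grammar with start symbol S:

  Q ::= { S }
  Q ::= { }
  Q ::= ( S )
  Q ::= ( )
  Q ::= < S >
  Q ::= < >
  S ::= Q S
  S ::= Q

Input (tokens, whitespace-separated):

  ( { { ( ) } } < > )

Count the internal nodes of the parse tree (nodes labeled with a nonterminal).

10

[S [Q ( [S [Q { [S [Q { [S [Q ( )]] }]] }] [S [Q < >]]] )]]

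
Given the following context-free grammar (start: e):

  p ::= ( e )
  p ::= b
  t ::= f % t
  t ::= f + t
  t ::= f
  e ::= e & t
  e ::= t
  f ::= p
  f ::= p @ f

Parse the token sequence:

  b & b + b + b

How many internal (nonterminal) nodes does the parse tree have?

[e [e [t [f [p b]]]] & [t [f [p b]] + [t [f [p b]] + [t [f [p b]]]]]]

14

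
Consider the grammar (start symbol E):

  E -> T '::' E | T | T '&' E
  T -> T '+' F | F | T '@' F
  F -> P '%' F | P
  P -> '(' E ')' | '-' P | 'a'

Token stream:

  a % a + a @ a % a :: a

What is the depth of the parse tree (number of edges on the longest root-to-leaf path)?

7

[E [T [T [T [F [P a] % [F [P a]]]] + [F [P a]]] @ [F [P a] % [F [P a]]]] :: [E [T [F [P a]]]]]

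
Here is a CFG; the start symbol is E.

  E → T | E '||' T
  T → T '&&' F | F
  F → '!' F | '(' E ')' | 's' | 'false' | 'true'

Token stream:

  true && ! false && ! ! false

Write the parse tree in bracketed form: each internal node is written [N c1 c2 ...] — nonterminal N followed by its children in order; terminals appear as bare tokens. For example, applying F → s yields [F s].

E
T
T && F
T && F && F
F && F && F
true && F && F
true && ! F && F
true && ! false && F
true && ! false && ! F
true && ! false && ! ! F
true && ! false && ! ! false

[E [T [T [T [F true]] && [F ! [F false]]] && [F ! [F ! [F false]]]]]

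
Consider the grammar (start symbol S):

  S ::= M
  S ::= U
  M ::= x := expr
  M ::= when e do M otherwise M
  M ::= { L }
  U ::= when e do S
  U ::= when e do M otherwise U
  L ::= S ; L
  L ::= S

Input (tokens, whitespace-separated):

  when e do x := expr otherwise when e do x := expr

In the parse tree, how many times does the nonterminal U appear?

2

[S [U when e do [M x := expr] otherwise [U when e do [S [M x := expr]]]]]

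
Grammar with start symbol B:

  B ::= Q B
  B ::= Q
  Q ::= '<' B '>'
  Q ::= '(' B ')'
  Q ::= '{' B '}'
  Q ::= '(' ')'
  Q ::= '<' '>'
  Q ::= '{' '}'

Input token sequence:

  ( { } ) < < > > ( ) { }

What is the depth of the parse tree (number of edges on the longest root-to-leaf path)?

5

[B [Q ( [B [Q { }]] )] [B [Q < [B [Q < >]] >] [B [Q ( )] [B [Q { }]]]]]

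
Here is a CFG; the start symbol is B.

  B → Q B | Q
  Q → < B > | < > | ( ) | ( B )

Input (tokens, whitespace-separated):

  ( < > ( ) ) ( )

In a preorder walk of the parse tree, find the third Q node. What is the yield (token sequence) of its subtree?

( )

[B [Q ( [B [Q < >] [B [Q ( )]]] )] [B [Q ( )]]]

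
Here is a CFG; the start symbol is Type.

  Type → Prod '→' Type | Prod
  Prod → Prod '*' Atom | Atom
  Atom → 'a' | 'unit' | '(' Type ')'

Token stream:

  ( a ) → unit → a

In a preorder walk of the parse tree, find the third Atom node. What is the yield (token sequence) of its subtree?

unit

[Type [Prod [Atom ( [Type [Prod [Atom a]]] )]] → [Type [Prod [Atom unit]] → [Type [Prod [Atom a]]]]]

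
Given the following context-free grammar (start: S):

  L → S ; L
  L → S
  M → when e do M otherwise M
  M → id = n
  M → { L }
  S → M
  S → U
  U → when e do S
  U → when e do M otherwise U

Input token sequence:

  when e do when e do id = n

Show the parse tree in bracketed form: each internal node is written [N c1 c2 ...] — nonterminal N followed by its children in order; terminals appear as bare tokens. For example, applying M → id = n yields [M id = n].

S
U
when e do S
when e do U
when e do when e do S
when e do when e do M
when e do when e do id = n

[S [U when e do [S [U when e do [S [M id = n]]]]]]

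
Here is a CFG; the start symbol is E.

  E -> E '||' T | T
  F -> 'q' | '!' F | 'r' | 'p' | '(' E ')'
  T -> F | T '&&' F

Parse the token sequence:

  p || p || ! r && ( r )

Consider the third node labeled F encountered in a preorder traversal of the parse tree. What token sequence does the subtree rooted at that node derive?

[E [E [E [T [F p]]] || [T [F p]]] || [T [T [F ! [F r]]] && [F ( [E [T [F r]]] )]]]

! r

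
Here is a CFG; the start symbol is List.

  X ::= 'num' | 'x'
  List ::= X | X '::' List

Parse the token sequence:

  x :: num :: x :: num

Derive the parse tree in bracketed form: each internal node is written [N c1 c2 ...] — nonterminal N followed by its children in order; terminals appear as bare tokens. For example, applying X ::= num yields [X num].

[List [X x] :: [List [X num] :: [List [X x] :: [List [X num]]]]]

List
X :: List
x :: List
x :: X :: List
x :: num :: List
x :: num :: X :: List
x :: num :: x :: List
x :: num :: x :: X
x :: num :: x :: num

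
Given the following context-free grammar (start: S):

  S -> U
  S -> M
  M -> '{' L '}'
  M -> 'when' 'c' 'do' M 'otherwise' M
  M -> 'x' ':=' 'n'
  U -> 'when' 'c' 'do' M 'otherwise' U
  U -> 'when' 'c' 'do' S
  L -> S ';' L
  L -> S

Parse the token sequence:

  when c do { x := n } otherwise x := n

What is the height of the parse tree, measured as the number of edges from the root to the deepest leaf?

[S [M when c do [M { [L [S [M x := n]]] }] otherwise [M x := n]]]

6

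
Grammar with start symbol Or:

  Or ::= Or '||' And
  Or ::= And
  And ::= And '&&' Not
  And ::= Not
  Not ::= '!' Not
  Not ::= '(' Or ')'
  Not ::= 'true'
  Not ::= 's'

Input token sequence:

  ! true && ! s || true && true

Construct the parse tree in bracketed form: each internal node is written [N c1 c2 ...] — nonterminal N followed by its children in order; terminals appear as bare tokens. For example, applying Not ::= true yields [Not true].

[Or [Or [And [And [Not ! [Not true]]] && [Not ! [Not s]]]] || [And [And [Not true]] && [Not true]]]

Or
Or || And
And || And
And && Not || And
Not && Not || And
! Not && Not || And
! true && Not || And
! true && ! Not || And
! true && ! s || And
! true && ! s || And && Not
! true && ! s || Not && Not
! true && ! s || true && Not
! true && ! s || true && true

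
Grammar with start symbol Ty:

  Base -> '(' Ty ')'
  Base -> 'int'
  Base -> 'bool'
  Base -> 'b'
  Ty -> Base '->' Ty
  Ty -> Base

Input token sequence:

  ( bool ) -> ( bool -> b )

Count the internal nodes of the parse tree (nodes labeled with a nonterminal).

[Ty [Base ( [Ty [Base bool]] )] -> [Ty [Base ( [Ty [Base bool] -> [Ty [Base b]]] )]]]

10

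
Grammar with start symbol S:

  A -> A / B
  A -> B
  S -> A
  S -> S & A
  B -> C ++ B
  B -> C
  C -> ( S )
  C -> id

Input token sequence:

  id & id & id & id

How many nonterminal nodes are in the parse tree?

[S [S [S [S [A [B [C id]]]] & [A [B [C id]]]] & [A [B [C id]]]] & [A [B [C id]]]]

16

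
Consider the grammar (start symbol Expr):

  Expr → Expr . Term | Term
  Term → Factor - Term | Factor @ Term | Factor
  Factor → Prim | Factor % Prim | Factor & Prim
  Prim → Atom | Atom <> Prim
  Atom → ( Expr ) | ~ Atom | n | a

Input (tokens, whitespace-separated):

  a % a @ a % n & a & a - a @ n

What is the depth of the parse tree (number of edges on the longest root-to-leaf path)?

9

[Expr [Term [Factor [Factor [Prim [Atom a]]] % [Prim [Atom a]]] @ [Term [Factor [Factor [Factor [Factor [Prim [Atom a]]] % [Prim [Atom n]]] & [Prim [Atom a]]] & [Prim [Atom a]]] - [Term [Factor [Prim [Atom a]]] @ [Term [Factor [Prim [Atom n]]]]]]]]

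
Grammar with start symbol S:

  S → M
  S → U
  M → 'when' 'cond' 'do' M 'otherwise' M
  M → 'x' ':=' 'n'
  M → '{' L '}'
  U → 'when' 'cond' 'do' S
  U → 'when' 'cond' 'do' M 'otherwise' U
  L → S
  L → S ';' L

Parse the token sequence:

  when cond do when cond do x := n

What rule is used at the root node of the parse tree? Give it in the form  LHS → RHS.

[S [U when cond do [S [U when cond do [S [M x := n]]]]]]

S → U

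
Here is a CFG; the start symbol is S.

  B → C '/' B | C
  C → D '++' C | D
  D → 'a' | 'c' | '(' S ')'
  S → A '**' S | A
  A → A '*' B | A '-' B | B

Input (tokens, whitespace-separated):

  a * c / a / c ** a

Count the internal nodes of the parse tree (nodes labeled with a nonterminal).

[S [A [A [B [C [D a]]]] * [B [C [D c]] / [B [C [D a]] / [B [C [D c]]]]]] ** [S [A [B [C [D a]]]]]]

20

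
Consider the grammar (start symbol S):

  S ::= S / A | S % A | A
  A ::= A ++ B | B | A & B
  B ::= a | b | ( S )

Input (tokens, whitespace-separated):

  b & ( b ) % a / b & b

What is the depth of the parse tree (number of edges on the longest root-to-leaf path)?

8

[S [S [S [A [A [B b]] & [B ( [S [A [B b]]] )]]] % [A [B a]]] / [A [A [B b]] & [B b]]]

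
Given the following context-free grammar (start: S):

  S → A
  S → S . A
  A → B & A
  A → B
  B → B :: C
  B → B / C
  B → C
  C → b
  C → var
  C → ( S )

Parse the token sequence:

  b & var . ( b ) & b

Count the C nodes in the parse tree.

[S [S [A [B [C b]] & [A [B [C var]]]]] . [A [B [C ( [S [A [B [C b]]]] )]] & [A [B [C b]]]]]

5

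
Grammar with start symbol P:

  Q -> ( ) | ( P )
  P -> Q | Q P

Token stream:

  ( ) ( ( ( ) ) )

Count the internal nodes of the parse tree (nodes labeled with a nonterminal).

[P [Q ( )] [P [Q ( [P [Q ( [P [Q ( )]] )]] )]]]

8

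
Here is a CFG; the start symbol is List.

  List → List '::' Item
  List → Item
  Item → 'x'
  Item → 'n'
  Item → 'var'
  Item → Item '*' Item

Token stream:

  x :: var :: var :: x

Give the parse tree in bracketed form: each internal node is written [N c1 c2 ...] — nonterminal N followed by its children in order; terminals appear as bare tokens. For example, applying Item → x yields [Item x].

[List [List [List [List [Item x]] :: [Item var]] :: [Item var]] :: [Item x]]

List
List :: Item
List :: Item :: Item
List :: Item :: Item :: Item
Item :: Item :: Item :: Item
x :: Item :: Item :: Item
x :: var :: Item :: Item
x :: var :: var :: Item
x :: var :: var :: x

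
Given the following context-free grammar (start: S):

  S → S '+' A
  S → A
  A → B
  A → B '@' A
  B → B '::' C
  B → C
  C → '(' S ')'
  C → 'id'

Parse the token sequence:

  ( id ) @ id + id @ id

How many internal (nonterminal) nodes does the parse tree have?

18

[S [S [A [B [C ( [S [A [B [C id]]]] )]] @ [A [B [C id]]]]] + [A [B [C id]] @ [A [B [C id]]]]]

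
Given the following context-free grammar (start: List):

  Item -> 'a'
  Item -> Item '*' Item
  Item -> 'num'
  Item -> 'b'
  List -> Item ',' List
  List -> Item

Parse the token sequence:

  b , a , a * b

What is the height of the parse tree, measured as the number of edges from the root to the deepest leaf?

[List [Item b] , [List [Item a] , [List [Item [Item a] * [Item b]]]]]

5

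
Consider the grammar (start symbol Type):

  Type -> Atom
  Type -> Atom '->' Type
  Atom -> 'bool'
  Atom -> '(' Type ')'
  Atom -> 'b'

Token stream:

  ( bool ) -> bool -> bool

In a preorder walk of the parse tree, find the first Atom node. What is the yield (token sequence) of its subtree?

( bool )

[Type [Atom ( [Type [Atom bool]] )] -> [Type [Atom bool] -> [Type [Atom bool]]]]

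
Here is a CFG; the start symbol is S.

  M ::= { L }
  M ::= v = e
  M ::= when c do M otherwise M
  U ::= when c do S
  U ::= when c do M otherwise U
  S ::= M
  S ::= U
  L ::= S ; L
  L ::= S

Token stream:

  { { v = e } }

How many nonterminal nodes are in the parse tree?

[S [M { [L [S [M { [L [S [M v = e]]] }]]] }]]

8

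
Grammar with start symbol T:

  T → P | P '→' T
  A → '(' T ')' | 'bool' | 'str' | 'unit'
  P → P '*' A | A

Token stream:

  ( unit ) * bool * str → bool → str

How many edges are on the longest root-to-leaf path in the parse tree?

[T [P [P [P [A ( [T [P [A unit]]] )]] * [A bool]] * [A str]] → [T [P [A bool]] → [T [P [A str]]]]]

8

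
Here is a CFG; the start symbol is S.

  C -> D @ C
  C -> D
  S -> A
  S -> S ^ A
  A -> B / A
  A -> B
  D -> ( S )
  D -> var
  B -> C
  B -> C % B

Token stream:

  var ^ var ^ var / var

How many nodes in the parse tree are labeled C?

4

[S [S [S [A [B [C [D var]]]]] ^ [A [B [C [D var]]]]] ^ [A [B [C [D var]]] / [A [B [C [D var]]]]]]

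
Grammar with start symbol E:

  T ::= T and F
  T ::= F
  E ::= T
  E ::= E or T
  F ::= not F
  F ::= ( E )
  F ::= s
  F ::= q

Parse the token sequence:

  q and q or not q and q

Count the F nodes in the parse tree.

[E [E [T [T [F q]] and [F q]]] or [T [T [F not [F q]]] and [F q]]]

5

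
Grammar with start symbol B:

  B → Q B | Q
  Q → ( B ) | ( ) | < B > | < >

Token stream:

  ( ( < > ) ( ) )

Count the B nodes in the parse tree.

4

[B [Q ( [B [Q ( [B [Q < >]] )] [B [Q ( )]]] )]]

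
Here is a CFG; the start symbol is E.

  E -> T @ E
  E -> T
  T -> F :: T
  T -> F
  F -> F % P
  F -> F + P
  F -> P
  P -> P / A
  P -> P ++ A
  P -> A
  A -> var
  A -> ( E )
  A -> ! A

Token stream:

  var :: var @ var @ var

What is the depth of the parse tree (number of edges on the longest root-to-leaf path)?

7

[E [T [F [P [A var]]] :: [T [F [P [A var]]]]] @ [E [T [F [P [A var]]]] @ [E [T [F [P [A var]]]]]]]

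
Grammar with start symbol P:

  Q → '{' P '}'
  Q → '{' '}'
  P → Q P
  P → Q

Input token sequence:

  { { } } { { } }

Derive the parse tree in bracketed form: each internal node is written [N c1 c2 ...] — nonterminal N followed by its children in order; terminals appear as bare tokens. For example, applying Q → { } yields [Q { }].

[P [Q { [P [Q { }]] }] [P [Q { [P [Q { }]] }]]]

P
Q P
{ P } P
{ Q } P
{ { } } P
{ { } } Q
{ { } } { P }
{ { } } { Q }
{ { } } { { } }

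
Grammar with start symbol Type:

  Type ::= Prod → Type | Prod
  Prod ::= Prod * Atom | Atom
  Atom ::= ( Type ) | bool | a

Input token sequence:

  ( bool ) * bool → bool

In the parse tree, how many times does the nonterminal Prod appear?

[Type [Prod [Prod [Atom ( [Type [Prod [Atom bool]]] )]] * [Atom bool]] → [Type [Prod [Atom bool]]]]

4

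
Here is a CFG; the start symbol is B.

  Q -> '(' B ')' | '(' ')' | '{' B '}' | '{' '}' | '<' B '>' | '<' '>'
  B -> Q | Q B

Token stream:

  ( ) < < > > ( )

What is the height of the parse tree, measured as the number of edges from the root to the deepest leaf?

[B [Q ( )] [B [Q < [B [Q < >]] >] [B [Q ( )]]]]

5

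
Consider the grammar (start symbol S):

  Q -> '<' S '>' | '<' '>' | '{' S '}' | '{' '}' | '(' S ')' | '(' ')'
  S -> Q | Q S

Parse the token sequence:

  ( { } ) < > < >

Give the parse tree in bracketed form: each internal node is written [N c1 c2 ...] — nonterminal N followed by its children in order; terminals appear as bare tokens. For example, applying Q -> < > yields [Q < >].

S
Q S
( S ) S
( Q ) S
( { } ) S
( { } ) Q S
( { } ) < > S
( { } ) < > Q
( { } ) < > < >

[S [Q ( [S [Q { }]] )] [S [Q < >] [S [Q < >]]]]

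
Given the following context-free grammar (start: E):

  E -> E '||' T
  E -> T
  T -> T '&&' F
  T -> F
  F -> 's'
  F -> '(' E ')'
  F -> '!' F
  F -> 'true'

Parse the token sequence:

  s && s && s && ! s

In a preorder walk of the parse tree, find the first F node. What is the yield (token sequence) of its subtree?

s

[E [T [T [T [T [F s]] && [F s]] && [F s]] && [F ! [F s]]]]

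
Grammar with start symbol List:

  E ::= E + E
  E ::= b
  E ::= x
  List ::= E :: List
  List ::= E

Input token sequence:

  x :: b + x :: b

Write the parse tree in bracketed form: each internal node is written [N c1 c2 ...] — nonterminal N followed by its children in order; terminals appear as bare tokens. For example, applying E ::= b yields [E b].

[List [E x] :: [List [E [E b] + [E x]] :: [List [E b]]]]

List
E :: List
x :: List
x :: E :: List
x :: E + E :: List
x :: b + E :: List
x :: b + x :: List
x :: b + x :: E
x :: b + x :: b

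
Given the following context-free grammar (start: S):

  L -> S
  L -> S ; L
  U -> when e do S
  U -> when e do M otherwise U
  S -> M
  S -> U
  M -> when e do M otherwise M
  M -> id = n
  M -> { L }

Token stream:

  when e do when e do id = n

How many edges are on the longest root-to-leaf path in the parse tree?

[S [U when e do [S [U when e do [S [M id = n]]]]]]

6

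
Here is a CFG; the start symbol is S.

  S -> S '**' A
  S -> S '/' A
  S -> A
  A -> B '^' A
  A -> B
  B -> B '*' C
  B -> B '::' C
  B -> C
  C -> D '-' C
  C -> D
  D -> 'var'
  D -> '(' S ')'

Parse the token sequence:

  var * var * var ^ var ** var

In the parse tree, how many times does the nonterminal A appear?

[S [S [A [B [B [B [C [D var]]] * [C [D var]]] * [C [D var]]] ^ [A [B [C [D var]]]]]] ** [A [B [C [D var]]]]]

3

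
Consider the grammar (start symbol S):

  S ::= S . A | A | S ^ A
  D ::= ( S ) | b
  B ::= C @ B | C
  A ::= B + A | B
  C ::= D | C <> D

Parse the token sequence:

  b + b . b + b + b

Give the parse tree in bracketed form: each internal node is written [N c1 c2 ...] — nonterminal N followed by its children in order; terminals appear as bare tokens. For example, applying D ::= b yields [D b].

S
S . A
A . A
B + A . A
C + A . A
D + A . A
b + A . A
b + B . A
b + C . A
b + D . A
b + b . A
b + b . B + A
b + b . C + A
b + b . D + A
b + b . b + A
b + b . b + B + A
b + b . b + C + A
b + b . b + D + A
b + b . b + b + A
b + b . b + b + B
b + b . b + b + C
b + b . b + b + D
b + b . b + b + b

[S [S [A [B [C [D b]]] + [A [B [C [D b]]]]]] . [A [B [C [D b]]] + [A [B [C [D b]]] + [A [B [C [D b]]]]]]]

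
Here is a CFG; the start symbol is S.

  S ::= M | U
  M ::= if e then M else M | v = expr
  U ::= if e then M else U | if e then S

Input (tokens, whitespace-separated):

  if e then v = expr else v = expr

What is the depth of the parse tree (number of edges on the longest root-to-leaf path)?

3

[S [M if e then [M v = expr] else [M v = expr]]]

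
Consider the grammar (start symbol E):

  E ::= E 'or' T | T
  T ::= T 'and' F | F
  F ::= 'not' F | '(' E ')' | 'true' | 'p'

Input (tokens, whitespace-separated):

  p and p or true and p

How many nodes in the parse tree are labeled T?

4

[E [E [T [T [F p]] and [F p]]] or [T [T [F true]] and [F p]]]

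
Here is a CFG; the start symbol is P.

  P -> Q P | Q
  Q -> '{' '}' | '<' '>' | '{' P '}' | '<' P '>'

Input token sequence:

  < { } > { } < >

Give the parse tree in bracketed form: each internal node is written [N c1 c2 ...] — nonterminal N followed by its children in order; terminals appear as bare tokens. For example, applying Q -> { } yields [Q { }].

[P [Q < [P [Q { }]] >] [P [Q { }] [P [Q < >]]]]

P
Q P
< P > P
< Q > P
< { } > P
< { } > Q P
< { } > { } P
< { } > { } Q
< { } > { } < >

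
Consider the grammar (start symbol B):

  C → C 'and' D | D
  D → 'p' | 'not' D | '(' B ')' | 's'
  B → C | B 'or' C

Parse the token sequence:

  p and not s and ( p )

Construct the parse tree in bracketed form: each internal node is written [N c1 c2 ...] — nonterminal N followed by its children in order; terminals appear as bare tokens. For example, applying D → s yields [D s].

[B [C [C [C [D p]] and [D not [D s]]] and [D ( [B [C [D p]]] )]]]

B
C
C and D
C and D and D
D and D and D
p and D and D
p and not D and D
p and not s and D
p and not s and ( B )
p and not s and ( C )
p and not s and ( D )
p and not s and ( p )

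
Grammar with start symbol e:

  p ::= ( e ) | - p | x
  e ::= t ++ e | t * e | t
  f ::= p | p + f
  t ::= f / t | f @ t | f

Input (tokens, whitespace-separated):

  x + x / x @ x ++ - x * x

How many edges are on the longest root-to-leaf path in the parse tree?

6

[e [t [f [p x] + [f [p x]]] / [t [f [p x]] @ [t [f [p x]]]]] ++ [e [t [f [p - [p x]]]] * [e [t [f [p x]]]]]]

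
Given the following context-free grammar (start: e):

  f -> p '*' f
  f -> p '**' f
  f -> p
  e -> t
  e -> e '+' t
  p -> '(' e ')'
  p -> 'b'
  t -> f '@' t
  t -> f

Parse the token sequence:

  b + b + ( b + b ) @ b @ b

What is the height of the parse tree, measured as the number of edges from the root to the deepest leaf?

[e [e [e [t [f [p b]]]] + [t [f [p b]]]] + [t [f [p ( [e [e [t [f [p b]]]] + [t [f [p b]]]] )]] @ [t [f [p b]] @ [t [f [p b]]]]]]

9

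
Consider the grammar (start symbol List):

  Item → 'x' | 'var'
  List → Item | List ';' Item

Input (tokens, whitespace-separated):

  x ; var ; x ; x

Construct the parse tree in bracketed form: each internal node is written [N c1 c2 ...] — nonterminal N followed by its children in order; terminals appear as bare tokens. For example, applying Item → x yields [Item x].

[List [List [List [List [Item x]] ; [Item var]] ; [Item x]] ; [Item x]]

List
List ; Item
List ; Item ; Item
List ; Item ; Item ; Item
Item ; Item ; Item ; Item
x ; Item ; Item ; Item
x ; var ; Item ; Item
x ; var ; x ; Item
x ; var ; x ; x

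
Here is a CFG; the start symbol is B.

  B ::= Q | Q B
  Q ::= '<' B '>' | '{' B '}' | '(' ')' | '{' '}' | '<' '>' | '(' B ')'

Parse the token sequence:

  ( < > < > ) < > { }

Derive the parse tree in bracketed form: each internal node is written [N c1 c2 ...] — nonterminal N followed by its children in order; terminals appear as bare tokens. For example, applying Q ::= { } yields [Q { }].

B
Q B
( B ) B
( Q B ) B
( < > B ) B
( < > Q ) B
( < > < > ) B
( < > < > ) Q B
( < > < > ) < > B
( < > < > ) < > Q
( < > < > ) < > { }

[B [Q ( [B [Q < >] [B [Q < >]]] )] [B [Q < >] [B [Q { }]]]]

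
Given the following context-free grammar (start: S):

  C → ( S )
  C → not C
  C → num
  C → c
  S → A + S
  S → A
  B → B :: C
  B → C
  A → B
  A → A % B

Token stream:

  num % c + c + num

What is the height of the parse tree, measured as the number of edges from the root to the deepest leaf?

6

[S [A [A [B [C num]]] % [B [C c]]] + [S [A [B [C c]]] + [S [A [B [C num]]]]]]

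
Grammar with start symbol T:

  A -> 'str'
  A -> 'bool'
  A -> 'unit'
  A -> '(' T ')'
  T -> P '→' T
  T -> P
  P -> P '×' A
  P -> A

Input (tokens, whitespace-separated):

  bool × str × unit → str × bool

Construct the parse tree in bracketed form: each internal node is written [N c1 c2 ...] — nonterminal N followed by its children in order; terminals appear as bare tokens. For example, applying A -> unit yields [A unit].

T
P → T
P × A → T
P × A × A → T
A × A × A → T
bool × A × A → T
bool × str × A → T
bool × str × unit → T
bool × str × unit → P
bool × str × unit → P × A
bool × str × unit → A × A
bool × str × unit → str × A
bool × str × unit → str × bool

[T [P [P [P [A bool]] × [A str]] × [A unit]] → [T [P [P [A str]] × [A bool]]]]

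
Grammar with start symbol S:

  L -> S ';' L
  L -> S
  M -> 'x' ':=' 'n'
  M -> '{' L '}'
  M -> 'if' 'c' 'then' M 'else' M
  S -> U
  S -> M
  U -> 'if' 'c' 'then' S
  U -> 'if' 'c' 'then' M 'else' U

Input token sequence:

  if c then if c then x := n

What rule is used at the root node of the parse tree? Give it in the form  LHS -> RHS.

[S [U if c then [S [U if c then [S [M x := n]]]]]]

S -> U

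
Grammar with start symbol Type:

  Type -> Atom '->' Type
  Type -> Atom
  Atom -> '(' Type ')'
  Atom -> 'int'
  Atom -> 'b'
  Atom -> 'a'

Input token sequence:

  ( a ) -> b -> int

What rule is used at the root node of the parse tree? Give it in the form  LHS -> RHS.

[Type [Atom ( [Type [Atom a]] )] -> [Type [Atom b] -> [Type [Atom int]]]]

Type -> Atom '->' Type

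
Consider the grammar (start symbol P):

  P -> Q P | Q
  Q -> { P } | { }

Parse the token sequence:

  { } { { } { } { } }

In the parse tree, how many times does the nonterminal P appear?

5

[P [Q { }] [P [Q { [P [Q { }] [P [Q { }] [P [Q { }]]]] }]]]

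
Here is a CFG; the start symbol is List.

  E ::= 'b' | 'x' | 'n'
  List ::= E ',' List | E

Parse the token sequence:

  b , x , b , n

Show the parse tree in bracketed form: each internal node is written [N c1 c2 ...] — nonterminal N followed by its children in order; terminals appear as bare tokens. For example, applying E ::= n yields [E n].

[List [E b] , [List [E x] , [List [E b] , [List [E n]]]]]

List
E , List
b , List
b , E , List
b , x , List
b , x , E , List
b , x , b , List
b , x , b , E
b , x , b , n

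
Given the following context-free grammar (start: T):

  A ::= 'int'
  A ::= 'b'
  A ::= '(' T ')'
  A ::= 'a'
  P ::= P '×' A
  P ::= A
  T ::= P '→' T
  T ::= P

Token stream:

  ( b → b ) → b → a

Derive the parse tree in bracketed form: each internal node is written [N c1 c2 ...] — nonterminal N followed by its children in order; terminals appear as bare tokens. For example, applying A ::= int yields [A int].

T
P → T
A → T
( T ) → T
( P → T ) → T
( A → T ) → T
( b → T ) → T
( b → P ) → T
( b → A ) → T
( b → b ) → T
( b → b ) → P → T
( b → b ) → A → T
( b → b ) → b → T
( b → b ) → b → P
( b → b ) → b → A
( b → b ) → b → a

[T [P [A ( [T [P [A b]] → [T [P [A b]]]] )]] → [T [P [A b]] → [T [P [A a]]]]]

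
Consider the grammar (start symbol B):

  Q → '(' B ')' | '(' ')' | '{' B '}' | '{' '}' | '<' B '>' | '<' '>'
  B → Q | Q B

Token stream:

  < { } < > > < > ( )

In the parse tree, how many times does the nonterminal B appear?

5

[B [Q < [B [Q { }] [B [Q < >]]] >] [B [Q < >] [B [Q ( )]]]]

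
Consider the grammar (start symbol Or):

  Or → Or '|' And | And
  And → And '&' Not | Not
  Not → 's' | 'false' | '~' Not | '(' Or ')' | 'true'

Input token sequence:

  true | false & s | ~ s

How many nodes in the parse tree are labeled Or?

3

[Or [Or [Or [And [Not true]]] | [And [And [Not false]] & [Not s]]] | [And [Not ~ [Not s]]]]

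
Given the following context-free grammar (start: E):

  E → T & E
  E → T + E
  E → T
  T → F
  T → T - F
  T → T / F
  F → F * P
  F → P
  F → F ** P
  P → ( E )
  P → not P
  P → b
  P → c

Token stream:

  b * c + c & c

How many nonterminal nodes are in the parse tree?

14

[E [T [F [F [P b]] * [P c]]] + [E [T [F [P c]]] & [E [T [F [P c]]]]]]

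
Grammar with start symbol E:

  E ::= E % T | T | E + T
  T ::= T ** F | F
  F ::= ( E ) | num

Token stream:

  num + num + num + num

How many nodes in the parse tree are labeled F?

[E [E [E [E [T [F num]]] + [T [F num]]] + [T [F num]]] + [T [F num]]]

4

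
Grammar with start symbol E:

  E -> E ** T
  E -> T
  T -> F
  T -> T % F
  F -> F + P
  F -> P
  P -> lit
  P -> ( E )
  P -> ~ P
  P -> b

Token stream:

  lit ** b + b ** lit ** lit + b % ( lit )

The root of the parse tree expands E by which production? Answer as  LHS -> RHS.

[E [E [E [E [T [F [P lit]]]] ** [T [F [F [P b]] + [P b]]]] ** [T [F [P lit]]]] ** [T [T [F [F [P lit]] + [P b]]] % [F [P ( [E [T [F [P lit]]]] )]]]]

E -> E ** T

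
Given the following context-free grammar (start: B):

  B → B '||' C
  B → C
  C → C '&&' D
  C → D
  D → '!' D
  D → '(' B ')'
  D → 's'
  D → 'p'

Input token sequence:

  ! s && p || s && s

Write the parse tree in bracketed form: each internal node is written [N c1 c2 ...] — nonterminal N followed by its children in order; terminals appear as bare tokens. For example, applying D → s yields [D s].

B
B || C
C || C
C && D || C
D && D || C
! D && D || C
! s && D || C
! s && p || C
! s && p || C && D
! s && p || D && D
! s && p || s && D
! s && p || s && s

[B [B [C [C [D ! [D s]]] && [D p]]] || [C [C [D s]] && [D s]]]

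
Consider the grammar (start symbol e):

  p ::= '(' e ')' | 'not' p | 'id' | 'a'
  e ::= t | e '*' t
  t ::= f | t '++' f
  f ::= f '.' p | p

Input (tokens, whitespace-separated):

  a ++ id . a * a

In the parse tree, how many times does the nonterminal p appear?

4

[e [e [t [t [f [p a]]] ++ [f [f [p id]] . [p a]]]] * [t [f [p a]]]]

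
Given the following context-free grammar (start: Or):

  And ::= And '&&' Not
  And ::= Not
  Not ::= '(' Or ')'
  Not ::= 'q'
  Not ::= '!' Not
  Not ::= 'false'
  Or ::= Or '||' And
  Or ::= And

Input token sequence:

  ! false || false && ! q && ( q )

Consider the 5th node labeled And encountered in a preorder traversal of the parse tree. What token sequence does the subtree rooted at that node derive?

[Or [Or [And [Not ! [Not false]]]] || [And [And [And [Not false]] && [Not ! [Not q]]] && [Not ( [Or [And [Not q]]] )]]]

q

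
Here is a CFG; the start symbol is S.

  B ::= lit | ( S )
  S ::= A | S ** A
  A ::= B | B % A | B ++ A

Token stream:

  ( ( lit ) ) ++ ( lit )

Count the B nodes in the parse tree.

5

[S [A [B ( [S [A [B ( [S [A [B lit]]] )]]] )] ++ [A [B ( [S [A [B lit]]] )]]]]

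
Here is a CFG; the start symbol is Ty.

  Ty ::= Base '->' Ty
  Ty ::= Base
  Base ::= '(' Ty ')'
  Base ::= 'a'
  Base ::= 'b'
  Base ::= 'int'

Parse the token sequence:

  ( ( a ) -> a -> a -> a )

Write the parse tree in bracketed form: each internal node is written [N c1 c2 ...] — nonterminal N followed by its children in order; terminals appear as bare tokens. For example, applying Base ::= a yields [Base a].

[Ty [Base ( [Ty [Base ( [Ty [Base a]] )] -> [Ty [Base a] -> [Ty [Base a] -> [Ty [Base a]]]]] )]]

Ty
Base
( Ty )
( Base -> Ty )
( ( Ty ) -> Ty )
( ( Base ) -> Ty )
( ( a ) -> Ty )
( ( a ) -> Base -> Ty )
( ( a ) -> a -> Ty )
( ( a ) -> a -> Base -> Ty )
( ( a ) -> a -> a -> Ty )
( ( a ) -> a -> a -> Base )
( ( a ) -> a -> a -> a )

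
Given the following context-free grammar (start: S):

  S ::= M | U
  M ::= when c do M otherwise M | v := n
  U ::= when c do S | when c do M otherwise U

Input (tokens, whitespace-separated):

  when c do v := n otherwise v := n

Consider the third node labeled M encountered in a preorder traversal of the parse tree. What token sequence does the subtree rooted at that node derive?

v := n

[S [M when c do [M v := n] otherwise [M v := n]]]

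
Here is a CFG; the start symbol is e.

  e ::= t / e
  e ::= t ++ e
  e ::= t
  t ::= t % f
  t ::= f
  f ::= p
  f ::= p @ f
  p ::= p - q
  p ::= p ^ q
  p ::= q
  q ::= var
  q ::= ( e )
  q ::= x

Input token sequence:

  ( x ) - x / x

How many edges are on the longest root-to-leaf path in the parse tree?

[e [t [f [p [p [q ( [e [t [f [p [q x]]]]] )]] - [q x]]]] / [e [t [f [p [q x]]]]]]

11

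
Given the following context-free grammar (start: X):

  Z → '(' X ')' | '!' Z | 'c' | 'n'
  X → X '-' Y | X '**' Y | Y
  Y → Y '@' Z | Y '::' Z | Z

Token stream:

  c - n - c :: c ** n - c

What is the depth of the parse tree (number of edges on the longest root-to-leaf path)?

7

[X [X [X [X [X [Y [Z c]]] - [Y [Z n]]] - [Y [Y [Z c]] :: [Z c]]] ** [Y [Z n]]] - [Y [Z c]]]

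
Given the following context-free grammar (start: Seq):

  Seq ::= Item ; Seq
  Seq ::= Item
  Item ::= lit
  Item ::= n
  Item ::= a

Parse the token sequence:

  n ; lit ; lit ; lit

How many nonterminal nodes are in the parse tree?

[Seq [Item n] ; [Seq [Item lit] ; [Seq [Item lit] ; [Seq [Item lit]]]]]

8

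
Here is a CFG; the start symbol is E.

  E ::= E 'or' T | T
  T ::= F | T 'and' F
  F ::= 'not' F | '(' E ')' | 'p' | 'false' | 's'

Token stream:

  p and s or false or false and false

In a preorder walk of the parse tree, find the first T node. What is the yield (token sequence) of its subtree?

p and s

[E [E [E [T [T [F p]] and [F s]]] or [T [F false]]] or [T [T [F false]] and [F false]]]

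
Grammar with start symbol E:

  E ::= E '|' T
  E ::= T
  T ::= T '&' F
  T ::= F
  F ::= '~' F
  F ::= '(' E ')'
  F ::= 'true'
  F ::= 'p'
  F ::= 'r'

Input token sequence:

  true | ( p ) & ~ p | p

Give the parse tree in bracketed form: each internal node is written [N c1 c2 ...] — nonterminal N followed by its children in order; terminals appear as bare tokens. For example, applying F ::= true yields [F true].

[E [E [E [T [F true]]] | [T [T [F ( [E [T [F p]]] )]] & [F ~ [F p]]]] | [T [F p]]]

E
E | T
E | T | T
T | T | T
F | T | T
true | T | T
true | T & F | T
true | F & F | T
true | ( E ) & F | T
true | ( T ) & F | T
true | ( F ) & F | T
true | ( p ) & F | T
true | ( p ) & ~ F | T
true | ( p ) & ~ p | T
true | ( p ) & ~ p | F
true | ( p ) & ~ p | p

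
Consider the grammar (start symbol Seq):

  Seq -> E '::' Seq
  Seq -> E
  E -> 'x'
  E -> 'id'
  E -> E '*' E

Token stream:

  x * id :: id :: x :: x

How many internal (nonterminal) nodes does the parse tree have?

10

[Seq [E [E x] * [E id]] :: [Seq [E id] :: [Seq [E x] :: [Seq [E x]]]]]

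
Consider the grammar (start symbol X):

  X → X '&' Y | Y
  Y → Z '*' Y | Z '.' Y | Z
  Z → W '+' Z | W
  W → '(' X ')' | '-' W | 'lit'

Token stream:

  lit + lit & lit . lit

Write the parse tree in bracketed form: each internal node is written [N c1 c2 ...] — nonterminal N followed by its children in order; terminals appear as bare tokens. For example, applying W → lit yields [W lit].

X
X & Y
Y & Y
Z & Y
W + Z & Y
lit + Z & Y
lit + W & Y
lit + lit & Y
lit + lit & Z . Y
lit + lit & W . Y
lit + lit & lit . Y
lit + lit & lit . Z
lit + lit & lit . W
lit + lit & lit . lit

[X [X [Y [Z [W lit] + [Z [W lit]]]]] & [Y [Z [W lit]] . [Y [Z [W lit]]]]]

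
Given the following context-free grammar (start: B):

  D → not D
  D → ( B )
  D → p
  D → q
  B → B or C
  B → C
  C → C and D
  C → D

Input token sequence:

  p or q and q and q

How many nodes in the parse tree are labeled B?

[B [B [C [D p]]] or [C [C [C [D q]] and [D q]] and [D q]]]

2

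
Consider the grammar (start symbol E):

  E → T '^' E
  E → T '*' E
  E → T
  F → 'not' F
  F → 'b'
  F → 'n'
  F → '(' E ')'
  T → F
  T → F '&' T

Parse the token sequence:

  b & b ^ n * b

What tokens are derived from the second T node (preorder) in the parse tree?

[E [T [F b] & [T [F b]]] ^ [E [T [F n]] * [E [T [F b]]]]]

b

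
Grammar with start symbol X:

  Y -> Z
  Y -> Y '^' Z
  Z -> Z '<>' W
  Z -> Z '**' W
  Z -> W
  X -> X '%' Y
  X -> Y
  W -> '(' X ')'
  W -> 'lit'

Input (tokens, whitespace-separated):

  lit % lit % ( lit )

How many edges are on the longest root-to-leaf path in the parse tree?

8

[X [X [X [Y [Z [W lit]]]] % [Y [Z [W lit]]]] % [Y [Z [W ( [X [Y [Z [W lit]]]] )]]]]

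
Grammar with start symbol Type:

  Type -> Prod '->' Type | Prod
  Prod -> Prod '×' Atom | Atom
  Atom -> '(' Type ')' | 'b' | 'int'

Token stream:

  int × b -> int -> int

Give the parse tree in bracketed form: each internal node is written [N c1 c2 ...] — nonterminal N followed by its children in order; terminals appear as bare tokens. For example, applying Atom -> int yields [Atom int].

[Type [Prod [Prod [Atom int]] × [Atom b]] -> [Type [Prod [Atom int]] -> [Type [Prod [Atom int]]]]]

Type
Prod -> Type
Prod × Atom -> Type
Atom × Atom -> Type
int × Atom -> Type
int × b -> Type
int × b -> Prod -> Type
int × b -> Atom -> Type
int × b -> int -> Type
int × b -> int -> Prod
int × b -> int -> Atom
int × b -> int -> int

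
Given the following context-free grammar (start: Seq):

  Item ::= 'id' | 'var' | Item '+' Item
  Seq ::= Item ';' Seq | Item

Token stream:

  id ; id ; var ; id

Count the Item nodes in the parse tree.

4

[Seq [Item id] ; [Seq [Item id] ; [Seq [Item var] ; [Seq [Item id]]]]]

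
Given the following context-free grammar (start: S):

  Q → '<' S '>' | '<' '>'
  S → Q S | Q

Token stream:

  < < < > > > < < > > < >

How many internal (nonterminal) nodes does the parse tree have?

12

[S [Q < [S [Q < [S [Q < >]] >]] >] [S [Q < [S [Q < >]] >] [S [Q < >]]]]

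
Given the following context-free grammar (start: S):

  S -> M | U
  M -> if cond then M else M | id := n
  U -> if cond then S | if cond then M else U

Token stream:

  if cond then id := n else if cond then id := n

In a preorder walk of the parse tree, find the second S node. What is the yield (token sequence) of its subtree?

id := n

[S [U if cond then [M id := n] else [U if cond then [S [M id := n]]]]]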